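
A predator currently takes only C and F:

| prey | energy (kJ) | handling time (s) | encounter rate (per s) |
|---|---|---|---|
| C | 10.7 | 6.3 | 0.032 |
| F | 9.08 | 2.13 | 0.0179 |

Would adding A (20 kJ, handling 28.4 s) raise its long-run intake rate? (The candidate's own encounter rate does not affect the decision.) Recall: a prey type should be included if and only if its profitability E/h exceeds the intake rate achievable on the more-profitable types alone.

Yes

On C and F alone, R = ΣλE/(1+Σλh) = 0.5049/1.24 = 0.4073 kJ/s.
A: E/h = 20/28.4 = 0.7042 kJ/s.
0.7042 > 0.4073, so adding A raises the average — include it.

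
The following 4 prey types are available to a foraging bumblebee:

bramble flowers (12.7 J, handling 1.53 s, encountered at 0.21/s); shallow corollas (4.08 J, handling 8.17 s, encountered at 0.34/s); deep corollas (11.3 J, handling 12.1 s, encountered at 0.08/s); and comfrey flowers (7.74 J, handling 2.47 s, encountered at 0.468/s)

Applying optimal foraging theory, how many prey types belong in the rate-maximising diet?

Profitabilities (E/h, J/s): bramble flowers 8.3, comfrey flowers 3.13, deep corollas 0.934, shallow corollas 0.499. Add prey in this order while the next type's profitability exceeds the intake rate on those already taken.
Rate on top 1: 2.018. comfrey flowers: 3.13 > 2.018 → include.
Rate on top 2: 2.539. deep corollas: 0.934 < 2.539 → exclude; stop.
Optimal diet: bramble flowers, comfrey flowers — 2 of 4 types.

2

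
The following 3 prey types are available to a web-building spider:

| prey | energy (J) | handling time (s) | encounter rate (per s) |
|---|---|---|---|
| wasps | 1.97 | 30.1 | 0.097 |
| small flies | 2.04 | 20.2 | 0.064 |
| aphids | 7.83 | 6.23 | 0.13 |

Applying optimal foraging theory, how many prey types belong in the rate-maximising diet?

Profitabilities (E/h, J/s): aphids 1.26, small flies 0.101, wasps 0.0654. Add prey in this order while the next type's profitability exceeds the intake rate on those already taken.
Rate on top 1: 0.5624. small flies: 0.101 < 0.5624 → exclude; stop.
Optimal diet: aphids — 1 of 3 types.

1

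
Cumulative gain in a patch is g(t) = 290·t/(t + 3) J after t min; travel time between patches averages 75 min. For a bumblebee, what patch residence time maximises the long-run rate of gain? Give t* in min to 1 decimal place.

Optimal t* satisfies g'(t*) = g(t*)/(T + t*).
g'(t) = 290·3/(t + 3)². Setting 290·3/(t+3)² = 290t/[(t+3)(75+t)] gives 3(75+t) = t(t+3), so t² = 3×75 = 225.
t* = √225 = 15 min.

15.0 min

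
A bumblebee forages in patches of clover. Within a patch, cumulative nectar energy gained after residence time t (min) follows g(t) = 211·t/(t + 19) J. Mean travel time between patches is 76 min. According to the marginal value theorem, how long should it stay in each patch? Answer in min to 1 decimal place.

By the marginal value theorem, leave when the instantaneous gain rate g'(t) equals the habitat-wide average g(t)/(T + t).
g'(t) = 211·19/(t + 19)². Setting 211·19/(t+19)² = 211t/[(t+19)(76+t)] gives 19(76+t) = t(t+19), so t² = 19×76 = 1444.
t* = √1444 = 38 min.

38.0 min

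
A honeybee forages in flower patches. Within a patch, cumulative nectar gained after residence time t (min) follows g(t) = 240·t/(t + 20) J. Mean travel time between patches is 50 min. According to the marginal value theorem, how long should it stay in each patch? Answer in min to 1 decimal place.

Optimal t* satisfies g'(t*) = g(t*)/(T + t*).
g'(t) = 240·20/(t + 20)². Setting 240·20/(t+20)² = 240t/[(t+20)(50+t)] gives 20(50+t) = t(t+20), so t² = 20×50 = 1000.
t* = √1000 = 31.62 min.

31.6 min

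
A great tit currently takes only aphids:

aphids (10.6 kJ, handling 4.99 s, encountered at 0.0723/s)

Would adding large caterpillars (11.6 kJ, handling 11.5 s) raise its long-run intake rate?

Intake rate on the current diet: R = (0.0723×10.6) / (1 + 0.0723×4.99) = 0.7664/1.361 = 0.5632 kJ/s.
large caterpillars: E/h = 11.6/11.5 = 1.009 kJ/s.
Since 1.009 > R, including large caterpillars increases the long-run rate.

Yes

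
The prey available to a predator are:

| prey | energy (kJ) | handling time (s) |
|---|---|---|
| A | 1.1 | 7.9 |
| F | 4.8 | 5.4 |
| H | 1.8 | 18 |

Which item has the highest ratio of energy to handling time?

F

In descending order of E/h:
F: 4.8/5.4 = 0.889 kJ/s
A: 1.1/7.9 = 0.139 kJ/s
H: 1.8/18 = 0.1 kJ/s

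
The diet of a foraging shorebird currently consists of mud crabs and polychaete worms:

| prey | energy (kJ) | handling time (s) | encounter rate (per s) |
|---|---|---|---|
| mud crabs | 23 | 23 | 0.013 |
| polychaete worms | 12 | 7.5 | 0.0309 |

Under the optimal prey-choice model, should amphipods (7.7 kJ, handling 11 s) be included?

Current rate: (0.013×23 + 0.0309×12)/(1 + 0.013×23 + 0.0309×7.5) = 0.4376 kJ/s.
amphipods: E/h = 7.7/11 = 0.7 kJ/s.
Since 0.7 > R, including amphipods increases the long-run rate.

Yes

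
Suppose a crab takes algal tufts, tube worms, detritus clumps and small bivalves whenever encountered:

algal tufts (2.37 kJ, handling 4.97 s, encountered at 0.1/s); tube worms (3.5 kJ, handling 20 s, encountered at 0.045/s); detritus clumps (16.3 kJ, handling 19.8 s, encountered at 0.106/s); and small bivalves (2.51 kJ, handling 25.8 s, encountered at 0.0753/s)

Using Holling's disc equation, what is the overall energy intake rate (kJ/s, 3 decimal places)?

R = Σλ_iE_i / (1 + Σλ_ih_i)
Numerator: 0.1×2.37 + 0.045×3.5 + 0.106×16.3 + 0.0753×2.51 = 2.311
Denominator: 1 + 0.1×4.97 + 0.045×20 + 0.106×19.8 + 0.0753×25.8 = 6.439
R = 2.311/6.439 = 0.359 kJ/s

0.359 kJ/s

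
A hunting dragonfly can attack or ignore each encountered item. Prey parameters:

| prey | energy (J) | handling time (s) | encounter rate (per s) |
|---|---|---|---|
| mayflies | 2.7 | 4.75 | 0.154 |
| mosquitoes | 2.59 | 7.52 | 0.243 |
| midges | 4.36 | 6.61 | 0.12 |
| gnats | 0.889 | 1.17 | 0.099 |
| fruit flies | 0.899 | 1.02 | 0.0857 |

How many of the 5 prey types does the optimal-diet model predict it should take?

4

E/h in descending order: fruit flies 0.881, gnats 0.76, midges 0.66, mayflies 0.568, mosquitoes 0.344 J/s. The optimal diet is the largest prefix of this list for which every included type satisfies E_i/h_i > R on the types above it.
Rate on top 1: 0.07085. gnats: 0.76 > 0.07085 → include.
Rate on top 2: 0.1372. midges: 0.66 > 0.1372 → include.
Rate on top 3: 0.3447. mayflies: 0.568 > 0.3447 → include.
Rate on top 4: 0.4047. mosquitoes: 0.344 < 0.4047 → exclude; stop.
Optimal diet: fruit flies, gnats, midges, mayflies — 4 of 5 types.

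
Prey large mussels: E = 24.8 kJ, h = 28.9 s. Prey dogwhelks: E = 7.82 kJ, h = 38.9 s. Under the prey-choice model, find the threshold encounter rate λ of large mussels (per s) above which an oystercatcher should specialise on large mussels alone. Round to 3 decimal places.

0.011 per s

At the threshold, the rate on large mussels alone equals the profitability of dogwhelks: λ·24.8/(1 + λ·28.9) = 7.82/38.9 = 0.201.
Rearranging, λ(24.8 − 0.201×28.9) = 0.201, so λ = 0.201/18.99 = 0.01059 per s.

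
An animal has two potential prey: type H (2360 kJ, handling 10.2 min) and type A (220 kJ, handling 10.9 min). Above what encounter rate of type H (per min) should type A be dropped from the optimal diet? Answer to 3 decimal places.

At the threshold, the rate on type H alone equals the profitability of type A: λ·2360/(1 + λ·10.2) = 220/10.9 = 20.18.
Rearranging, λ(2360 − 20.18×10.2) = 20.18, so λ = 20.18/2154 = 0.00937 per min.

0.009 per min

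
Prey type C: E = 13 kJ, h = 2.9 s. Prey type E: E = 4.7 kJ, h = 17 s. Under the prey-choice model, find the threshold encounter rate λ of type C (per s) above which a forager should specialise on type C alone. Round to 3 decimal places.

At the threshold, the rate on type C alone equals the profitability of type E: λ·13/(1 + λ·2.9) = 4.7/17 = 0.2765.
Rearranging, λ(13 − 0.2765×2.9) = 0.2765, so λ = 0.2765/12.2 = 0.02266 per s.

0.023 per s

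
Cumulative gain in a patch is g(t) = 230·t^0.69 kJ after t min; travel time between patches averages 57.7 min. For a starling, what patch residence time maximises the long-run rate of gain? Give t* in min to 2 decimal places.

Maximise g(t)/(T+t): set derivative to zero → g'(t)(T+t) = g(t).
g'(t) = 0.69·230·t^-0.31. Setting 0.69·230·t^-0.31 = 230·t^0.69/(57.7+t) gives 0.69(57.7+t) = t, so 0.31·t = 0.69×57.7.
t* = 0.69×57.7/0.31 = 128.4 min.

128.43 min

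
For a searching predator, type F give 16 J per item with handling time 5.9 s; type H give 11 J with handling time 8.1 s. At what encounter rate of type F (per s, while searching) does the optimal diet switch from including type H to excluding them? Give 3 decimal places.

At the threshold, the rate on type F alone equals the profitability of type H: λ·16/(1 + λ·5.9) = 11/8.1 = 1.358.
Rearranging, λ(16 − 1.358×5.9) = 1.358, so λ = 1.358/7.988 = 0.17 per s.

0.170 per s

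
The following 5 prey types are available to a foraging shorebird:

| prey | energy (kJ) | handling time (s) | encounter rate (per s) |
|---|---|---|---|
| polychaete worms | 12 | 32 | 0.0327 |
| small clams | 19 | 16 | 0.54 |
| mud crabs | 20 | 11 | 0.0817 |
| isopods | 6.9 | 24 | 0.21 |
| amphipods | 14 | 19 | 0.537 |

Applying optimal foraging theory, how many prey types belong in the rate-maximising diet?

Profitabilities (E/h, kJ/s): mud crabs 1.82, small clams 1.19, amphipods 0.737, polychaete worms 0.375, isopods 0.288. Add prey in this order while the next type's profitability exceeds the intake rate on those already taken.
Rate on top 1: 0.8606. small clams: 1.19 > 0.8606 → include.
Rate on top 2: 1.129. amphipods: 0.737 < 1.129 → exclude; stop.
Optimal diet: mud crabs, small clams — 2 of 5 types.

2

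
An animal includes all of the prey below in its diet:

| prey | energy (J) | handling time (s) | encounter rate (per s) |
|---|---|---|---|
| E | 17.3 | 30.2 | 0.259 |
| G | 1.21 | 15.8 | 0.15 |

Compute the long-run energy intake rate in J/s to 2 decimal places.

R = Σλ_iE_i / (1 + Σλ_ih_i)
Numerator: 0.259×17.3 + 0.15×1.21 = 4.662
Denominator: 1 + 0.259×30.2 + 0.15×15.8 = 11.19
R = 4.662/11.19 = 0.4166 J/s

0.42 J/s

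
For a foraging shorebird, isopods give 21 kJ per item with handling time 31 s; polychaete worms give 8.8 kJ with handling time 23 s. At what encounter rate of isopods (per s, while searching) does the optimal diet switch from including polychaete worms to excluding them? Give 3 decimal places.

0.042 per s

The zero-one rule: include polychaete worms iff E₂/h₂ > λE₁/(1+λh₁). Equality gives the switch point.
λE₁h₂ = E₂ + λE₂h₁ ⇒ λ = E₂/(E₁h₂ − E₂h₁) = 8.8/(483 − 272.8) = 0.04186 per s.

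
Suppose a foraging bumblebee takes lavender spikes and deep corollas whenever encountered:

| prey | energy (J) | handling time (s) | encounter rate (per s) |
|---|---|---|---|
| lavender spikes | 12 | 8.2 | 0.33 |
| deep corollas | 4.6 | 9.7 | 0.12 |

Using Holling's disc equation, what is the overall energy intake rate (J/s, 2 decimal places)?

R = (0.33×12 + 0.12×4.6) / (1 + 0.33×8.2 + 0.12×9.7) = 4.512/4.87 = 0.9265 J/s.

0.93 J/s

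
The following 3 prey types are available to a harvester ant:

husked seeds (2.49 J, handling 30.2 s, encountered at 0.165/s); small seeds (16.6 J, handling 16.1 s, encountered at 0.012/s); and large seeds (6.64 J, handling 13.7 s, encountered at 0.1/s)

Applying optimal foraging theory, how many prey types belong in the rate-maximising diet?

E/h in descending order: small seeds 1.03, large seeds 0.485, husked seeds 0.0825 J/s. The optimal diet is the largest prefix of this list for which every included type satisfies E_i/h_i > R on the types above it.
Rate on top 1: 0.1669. large seeds: 0.485 > 0.1669 → include.
Rate on top 2: 0.3368. husked seeds: 0.0825 < 0.3368 → exclude; stop.
Optimal diet: small seeds, large seeds — 2 of 3 types.

2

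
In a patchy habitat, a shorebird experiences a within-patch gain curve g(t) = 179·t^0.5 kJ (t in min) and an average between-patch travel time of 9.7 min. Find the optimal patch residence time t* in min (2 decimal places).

By the marginal value theorem, leave when the instantaneous gain rate g'(t) equals the habitat-wide average g(t)/(T + t).
g'(t) = 0.5·179·t^-0.5. Setting 0.5·179·t^-0.5 = 179·t^0.5/(9.7+t) gives 0.5(9.7+t) = t, so 0.50·t = 0.5×9.7.
t* = 0.5×9.7/0.50 = 9.7 min.

9.70 min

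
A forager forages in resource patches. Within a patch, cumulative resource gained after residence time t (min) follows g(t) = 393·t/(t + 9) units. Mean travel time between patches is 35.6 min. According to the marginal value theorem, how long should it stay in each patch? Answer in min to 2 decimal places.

Optimal t* satisfies g'(t*) = g(t*)/(T + t*).
g'(t) = 393·9/(t + 9)². Setting 393·9/(t+9)² = 393t/[(t+9)(35.6+t)] gives 9(35.6+t) = t(t+9), so t² = 9×35.6 = 320.4.
t* = √320.4 = 17.9 min.

17.90 min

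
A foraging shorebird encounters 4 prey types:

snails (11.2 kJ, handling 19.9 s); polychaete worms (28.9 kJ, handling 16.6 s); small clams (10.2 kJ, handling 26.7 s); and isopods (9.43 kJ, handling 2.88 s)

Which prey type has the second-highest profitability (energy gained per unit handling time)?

polychaete worms

In descending order of E/h:
isopods: 9.43/2.88 = 3.27 kJ/s
polychaete worms: 28.9/16.6 = 1.74 kJ/s
snails: 11.2/19.9 = 0.563 kJ/s
small clams: 10.2/26.7 = 0.382 kJ/s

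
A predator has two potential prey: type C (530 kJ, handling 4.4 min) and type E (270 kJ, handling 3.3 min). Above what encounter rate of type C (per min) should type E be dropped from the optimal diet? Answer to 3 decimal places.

Drop type E once their profitability E₂/h₂ falls below the rate achievable on type C alone: E₂/h₂ = λE₁/(1 + λh₁).
Solve for λ: λE₁h₂ = E₂(1 + λh₁) → λ(E₁h₂ − E₂h₁) = E₂ → λ = E₂/(E₁h₂ − E₂h₁).
λ = 270/(530×3.3 − 270×4.4) = 270/561 = 0.4813 per min.

0.481 per min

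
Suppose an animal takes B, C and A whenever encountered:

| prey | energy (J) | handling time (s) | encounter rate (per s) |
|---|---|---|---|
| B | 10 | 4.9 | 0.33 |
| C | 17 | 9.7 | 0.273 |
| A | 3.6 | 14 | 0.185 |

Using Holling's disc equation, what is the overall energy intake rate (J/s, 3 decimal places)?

Energy encountered per unit search time: 0.33×10 + 0.273×17 + 0.185×3.6 = 8.607 J/s.
Handling time per unit search time: 0.33×4.9 + 0.273×9.7 + 0.185×14 = 6.855.
Rate = 8.607/(1 + 6.855) = 1.096 J/s.

1.096 J/s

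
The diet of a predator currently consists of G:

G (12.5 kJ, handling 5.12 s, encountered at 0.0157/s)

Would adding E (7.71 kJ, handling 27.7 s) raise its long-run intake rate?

On G alone, R = ΣλE/(1+Σλh) = 0.1962/1.08 = 0.1816 kJ/s.
E: E/h = 7.71/27.7 = 0.2783 kJ/s.
0.2783 > 0.1816, so adding E raises the average — include it.

Yes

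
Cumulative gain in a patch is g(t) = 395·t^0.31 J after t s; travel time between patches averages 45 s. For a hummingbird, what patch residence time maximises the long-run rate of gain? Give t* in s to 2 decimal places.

20.22 s

Optimal t* satisfies g'(t*) = g(t*)/(T + t*).
g'(t) = 0.31·395·t^-0.69. Setting 0.31·395·t^-0.69 = 395·t^0.31/(45+t) gives 0.31(45+t) = t, so 0.69·t = 0.31×45.
t* = 0.31×45/0.69 = 20.22 s.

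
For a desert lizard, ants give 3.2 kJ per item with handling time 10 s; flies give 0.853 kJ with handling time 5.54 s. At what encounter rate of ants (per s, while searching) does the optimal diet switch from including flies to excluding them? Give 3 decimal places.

At the threshold, the rate on ants alone equals the profitability of flies: λ·3.2/(1 + λ·10) = 0.853/5.54 = 0.154.
Rearranging, λ(3.2 − 0.154×10) = 0.154, so λ = 0.154/1.66 = 0.09274 per s.

0.093 per s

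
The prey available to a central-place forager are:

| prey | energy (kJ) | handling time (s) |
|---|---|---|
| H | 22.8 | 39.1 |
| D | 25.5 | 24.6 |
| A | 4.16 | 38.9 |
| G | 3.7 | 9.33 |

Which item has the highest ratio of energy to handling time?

D

In descending order of E/h:
D: 25.5/24.6 = 1.04 kJ/s
H: 22.8/39.1 = 0.583 kJ/s
G: 3.7/9.33 = 0.397 kJ/s
A: 4.16/38.9 = 0.107 kJ/s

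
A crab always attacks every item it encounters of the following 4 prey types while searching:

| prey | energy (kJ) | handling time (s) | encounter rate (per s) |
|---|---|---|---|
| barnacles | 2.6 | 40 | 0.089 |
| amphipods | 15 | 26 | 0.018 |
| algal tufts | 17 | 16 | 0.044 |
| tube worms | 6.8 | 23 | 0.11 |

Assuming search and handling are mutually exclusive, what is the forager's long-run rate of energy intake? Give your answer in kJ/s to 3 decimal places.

0.242 kJ/s

R = (0.089×2.6 + 0.018×15 + 0.044×17 + 0.11×6.8) / (1 + 0.089×40 + 0.018×26 + 0.044×16 + 0.11×23) = 1.997/8.262 = 0.2418 kJ/s.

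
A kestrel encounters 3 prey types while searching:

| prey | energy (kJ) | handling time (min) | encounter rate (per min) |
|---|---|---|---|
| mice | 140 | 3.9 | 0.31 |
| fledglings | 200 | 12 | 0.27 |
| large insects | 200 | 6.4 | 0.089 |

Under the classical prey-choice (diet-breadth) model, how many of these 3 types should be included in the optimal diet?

2

Profitabilities (E/h, kJ/min): mice 35.9, large insects 31.2, fledglings 16.7. Add prey in this order while the next type's profitability exceeds the intake rate on those already taken.
Rate on top 1: 19.65. large insects: 31.2 > 19.65 → include.
Rate on top 2: 22.03. fledglings: 16.7 < 22.03 → exclude; stop.
Optimal diet: mice, large insects — 2 of 3 types.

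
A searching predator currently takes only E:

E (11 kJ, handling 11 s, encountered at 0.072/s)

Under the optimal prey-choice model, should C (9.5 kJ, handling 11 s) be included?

Yes

On E alone, R = ΣλE/(1+Σλh) = 0.792/1.792 = 0.442 kJ/s.
C: E/h = 9.5/11 = 0.8636 kJ/s.
0.8636 > 0.442, so adding C raises the average — include it.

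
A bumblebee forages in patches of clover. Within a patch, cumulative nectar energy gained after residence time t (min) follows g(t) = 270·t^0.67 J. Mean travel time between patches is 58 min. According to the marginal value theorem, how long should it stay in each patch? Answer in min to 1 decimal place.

Optimal t* satisfies g'(t*) = g(t*)/(T + t*).
g'(t) = 0.67·270·t^-0.33. Setting 0.67·270·t^-0.33 = 270·t^0.67/(58+t) gives 0.67(58+t) = t, so 0.33·t = 0.67×58.
t* = 0.67×58/0.33 = 117.8 min.

117.8 min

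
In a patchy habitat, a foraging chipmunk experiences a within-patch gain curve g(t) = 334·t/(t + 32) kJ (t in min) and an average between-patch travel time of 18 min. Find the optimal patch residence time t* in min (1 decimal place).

By the marginal value theorem, leave when the instantaneous gain rate g'(t) equals the habitat-wide average g(t)/(T + t).
g'(t) = 334·32/(t + 32)². Setting 334·32/(t+32)² = 334t/[(t+32)(18+t)] gives 32(18+t) = t(t+32), so t² = 32×18 = 576.
t* = √576 = 24 min.

24.0 min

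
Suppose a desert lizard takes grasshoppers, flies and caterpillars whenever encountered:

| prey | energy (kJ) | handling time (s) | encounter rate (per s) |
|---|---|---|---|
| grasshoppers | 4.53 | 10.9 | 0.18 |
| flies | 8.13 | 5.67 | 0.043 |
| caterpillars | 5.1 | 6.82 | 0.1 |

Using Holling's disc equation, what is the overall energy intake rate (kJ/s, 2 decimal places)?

R = (0.18×4.53 + 0.043×8.13 + 0.1×5.1) / (1 + 0.18×10.9 + 0.043×5.67 + 0.1×6.82) = 1.675/3.888 = 0.4308 kJ/s.

0.43 kJ/s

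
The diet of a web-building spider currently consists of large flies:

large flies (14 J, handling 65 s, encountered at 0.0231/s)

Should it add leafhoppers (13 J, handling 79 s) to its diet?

On large flies alone, R = ΣλE/(1+Σλh) = 0.3234/2.502 = 0.1293 J/s.
leafhoppers: E/h = 13/79 = 0.1646 J/s.
0.1646 > 0.1293, so adding leafhoppers raises the average — include it.

Yes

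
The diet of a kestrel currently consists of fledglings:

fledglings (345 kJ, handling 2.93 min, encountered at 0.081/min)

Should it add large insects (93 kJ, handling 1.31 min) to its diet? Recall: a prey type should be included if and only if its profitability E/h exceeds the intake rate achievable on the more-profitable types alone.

Yes

Intake rate on the current diet: R = (0.081×345) / (1 + 0.081×2.93) = 27.95/1.237 = 22.58 kJ/min.
Profitability of large insects: 93/1.31 = 70.99 kJ/min.
Since 70.99 > R, including large insects increases the long-run rate.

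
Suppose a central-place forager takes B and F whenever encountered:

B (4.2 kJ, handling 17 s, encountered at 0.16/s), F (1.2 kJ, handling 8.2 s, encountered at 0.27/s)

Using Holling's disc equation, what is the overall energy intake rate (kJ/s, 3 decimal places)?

0.168 kJ/s

R = (0.16×4.2 + 0.27×1.2) / (1 + 0.16×17 + 0.27×8.2) = 0.996/5.934 = 0.1678 kJ/s.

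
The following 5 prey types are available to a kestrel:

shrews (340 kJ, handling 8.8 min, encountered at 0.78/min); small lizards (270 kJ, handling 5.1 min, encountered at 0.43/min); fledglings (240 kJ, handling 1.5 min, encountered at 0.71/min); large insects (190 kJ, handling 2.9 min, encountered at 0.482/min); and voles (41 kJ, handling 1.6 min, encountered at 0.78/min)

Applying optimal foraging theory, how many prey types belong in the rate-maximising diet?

1

Profitabilities (E/h, kJ/min): fledglings 160, large insects 65.5, small lizards 52.9, shrews 38.6, voles 25.6. Add prey in this order while the next type's profitability exceeds the intake rate on those already taken.
Rate on top 1: 82.52. large insects: 65.5 < 82.52 → exclude; stop.
Optimal diet: fledglings — 1 of 5 types.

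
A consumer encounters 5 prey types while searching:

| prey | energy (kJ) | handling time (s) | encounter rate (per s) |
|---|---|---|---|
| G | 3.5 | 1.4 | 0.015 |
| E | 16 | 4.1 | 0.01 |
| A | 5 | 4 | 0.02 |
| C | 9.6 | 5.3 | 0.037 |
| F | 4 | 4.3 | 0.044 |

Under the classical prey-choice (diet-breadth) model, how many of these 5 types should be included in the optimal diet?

Rank by E/h (kJ/s): E 3.9, G 2.5, C 1.81, A 1.25, F 0.93. Include each in turn until the next type's E/h falls below the running intake rate.
Rate on top 1: 0.1537. G: 2.5 > 0.1537 → include.
Rate on top 2: 0.2001. C: 1.81 > 0.2001 → include.
Rate on top 3: 0.4512. A: 1.25 > 0.4512 → include.
Rate on top 4: 0.499. F: 0.93 > 0.499 → include.
Optimal diet: E, G, C, A, F — 5 of 5 types.

5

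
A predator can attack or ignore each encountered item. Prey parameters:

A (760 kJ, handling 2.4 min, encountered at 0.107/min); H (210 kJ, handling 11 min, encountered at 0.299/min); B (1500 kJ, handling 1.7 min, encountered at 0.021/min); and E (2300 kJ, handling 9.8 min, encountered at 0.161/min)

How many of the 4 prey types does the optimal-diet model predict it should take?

Rank by E/h (kJ/min): B 882, A 317, E 235, H 19.1. Include each in turn until the next type's E/h falls below the running intake rate.
Rate on top 1: 30.41. A: 317 > 30.41 → include.
Rate on top 2: 87.29. E: 235 > 87.29 → include.
Rate on top 3: 168.3. H: 19.1 < 168.3 → exclude; stop.
Optimal diet: B, A, E — 3 of 4 types.

3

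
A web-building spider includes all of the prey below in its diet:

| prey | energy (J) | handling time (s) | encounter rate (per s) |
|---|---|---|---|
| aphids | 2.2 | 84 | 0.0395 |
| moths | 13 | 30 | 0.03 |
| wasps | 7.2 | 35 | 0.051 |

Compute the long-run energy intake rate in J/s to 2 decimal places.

R = (0.0395×2.2 + 0.03×13 + 0.051×7.2) / (1 + 0.0395×84 + 0.03×30 + 0.051×35) = 0.8441/7.003 = 0.1205 J/s.

0.12 J/s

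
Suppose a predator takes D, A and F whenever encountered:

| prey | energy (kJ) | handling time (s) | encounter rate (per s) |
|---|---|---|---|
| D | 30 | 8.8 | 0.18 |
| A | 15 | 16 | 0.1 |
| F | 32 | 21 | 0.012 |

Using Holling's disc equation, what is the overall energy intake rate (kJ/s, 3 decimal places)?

R = Σλ_iE_i / (1 + Σλ_ih_i)
Numerator: 0.18×30 + 0.1×15 + 0.012×32 = 7.284
Denominator: 1 + 0.18×8.8 + 0.1×16 + 0.012×21 = 4.436
R = 7.284/4.436 = 1.642 kJ/s

1.642 kJ/s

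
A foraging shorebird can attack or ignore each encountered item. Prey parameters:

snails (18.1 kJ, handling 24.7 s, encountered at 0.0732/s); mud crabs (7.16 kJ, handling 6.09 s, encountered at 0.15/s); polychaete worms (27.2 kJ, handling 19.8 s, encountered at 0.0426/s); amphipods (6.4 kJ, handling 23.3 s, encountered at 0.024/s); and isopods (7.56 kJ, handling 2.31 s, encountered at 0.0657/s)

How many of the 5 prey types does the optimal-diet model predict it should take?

Rank by E/h (kJ/s): isopods 3.27, polychaete worms 1.37, mud crabs 1.18, snails 0.733, amphipods 0.275. Include each in turn until the next type's E/h falls below the running intake rate.
Rate on top 1: 0.4312. polychaete worms: 1.37 > 0.4312 → include.
Rate on top 2: 0.8297. mud crabs: 1.18 > 0.8297 → include.
Rate on top 3: 0.9383. snails: 0.733 < 0.9383 → exclude; stop.
Optimal diet: isopods, polychaete worms, mud crabs — 3 of 5 types.

3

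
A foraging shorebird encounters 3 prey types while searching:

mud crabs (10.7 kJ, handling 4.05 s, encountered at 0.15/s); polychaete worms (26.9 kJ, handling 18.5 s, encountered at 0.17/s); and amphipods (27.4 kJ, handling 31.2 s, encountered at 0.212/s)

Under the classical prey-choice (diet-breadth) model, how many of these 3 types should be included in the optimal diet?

Profitabilities (E/h, kJ/s): mud crabs 2.64, polychaete worms 1.45, amphipods 0.878. Add prey in this order while the next type's profitability exceeds the intake rate on those already taken.
Rate on top 1: 0.9984. polychaete worms: 1.45 > 0.9984 → include.
Rate on top 2: 1.3. amphipods: 0.878 < 1.3 → exclude; stop.
Optimal diet: mud crabs, polychaete worms — 2 of 3 types.

2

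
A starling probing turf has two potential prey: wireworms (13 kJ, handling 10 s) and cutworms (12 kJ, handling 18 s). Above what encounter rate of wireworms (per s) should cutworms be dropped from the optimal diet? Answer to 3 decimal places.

0.105 per s

Drop cutworms once their profitability E₂/h₂ falls below the rate achievable on wireworms alone: E₂/h₂ = λE₁/(1 + λh₁).
Solve for λ: λE₁h₂ = E₂(1 + λh₁) → λ(E₁h₂ − E₂h₁) = E₂ → λ = E₂/(E₁h₂ − E₂h₁).
λ = 12/(13×18 − 12×10) = 12/114 = 0.1053 per s.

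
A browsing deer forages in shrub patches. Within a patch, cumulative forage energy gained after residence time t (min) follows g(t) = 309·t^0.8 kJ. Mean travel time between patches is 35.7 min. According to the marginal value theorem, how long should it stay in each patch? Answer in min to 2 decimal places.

142.80 min

Optimal t* satisfies g'(t*) = g(t*)/(T + t*).
g'(t) = 0.8·309·t^-0.2. Setting 0.8·309·t^-0.2 = 309·t^0.8/(35.7+t) gives 0.8(35.7+t) = t, so 0.20·t = 0.8×35.7.
t* = 0.8×35.7/0.20 = 142.8 min.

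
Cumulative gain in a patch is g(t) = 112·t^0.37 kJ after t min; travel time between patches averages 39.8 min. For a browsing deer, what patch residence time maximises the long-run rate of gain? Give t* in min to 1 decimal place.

23.4 min

Optimal t* satisfies g'(t*) = g(t*)/(T + t*).
g'(t) = 0.37·112·t^-0.63. Setting 0.37·112·t^-0.63 = 112·t^0.37/(39.8+t) gives 0.37(39.8+t) = t, so 0.63·t = 0.37×39.8.
t* = 0.37×39.8/0.63 = 23.37 min.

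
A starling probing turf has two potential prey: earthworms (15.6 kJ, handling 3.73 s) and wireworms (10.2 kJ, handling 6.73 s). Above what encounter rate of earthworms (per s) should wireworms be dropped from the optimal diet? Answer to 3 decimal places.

The zero-one rule: include wireworms iff E₂/h₂ > λE₁/(1+λh₁). Equality gives the switch point.
λE₁h₂ = E₂ + λE₂h₁ ⇒ λ = E₂/(E₁h₂ − E₂h₁) = 10.2/(105 − 38.05) = 0.1524 per s.

0.152 per s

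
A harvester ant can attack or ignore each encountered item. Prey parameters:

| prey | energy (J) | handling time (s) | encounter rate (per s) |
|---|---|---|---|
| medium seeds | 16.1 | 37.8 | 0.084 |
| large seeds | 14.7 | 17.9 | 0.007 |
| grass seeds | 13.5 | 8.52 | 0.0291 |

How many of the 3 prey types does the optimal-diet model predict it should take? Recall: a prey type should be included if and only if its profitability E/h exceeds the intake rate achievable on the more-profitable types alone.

Profitabilities (E/h, J/s): grass seeds 1.58, large seeds 0.821, medium seeds 0.426. Add prey in this order while the next type's profitability exceeds the intake rate on those already taken.
Rate on top 1: 0.3148. large seeds: 0.821 > 0.3148 → include.
Rate on top 2: 0.361. medium seeds: 0.426 > 0.361 → include.
Optimal diet: grass seeds, large seeds, medium seeds — 3 of 3 types.

3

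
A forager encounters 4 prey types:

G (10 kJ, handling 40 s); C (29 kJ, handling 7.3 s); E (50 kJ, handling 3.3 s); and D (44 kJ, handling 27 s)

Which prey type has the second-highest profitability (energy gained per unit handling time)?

In descending order of E/h:
E: 50/3.3 = 15.2 kJ/s
C: 29/7.3 = 3.97 kJ/s
D: 44/27 = 1.63 kJ/s
G: 10/40 = 0.25 kJ/s

C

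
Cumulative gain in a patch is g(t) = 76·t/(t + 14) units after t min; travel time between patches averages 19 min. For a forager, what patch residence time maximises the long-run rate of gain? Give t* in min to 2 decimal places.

Maximise g(t)/(T+t): set derivative to zero → g'(t)(T+t) = g(t).
g'(t) = 76·14/(t + 14)². Setting 76·14/(t+14)² = 76t/[(t+14)(19+t)] gives 14(19+t) = t(t+14), so t² = 14×19 = 266.
t* = √266 = 16.31 min.

16.31 min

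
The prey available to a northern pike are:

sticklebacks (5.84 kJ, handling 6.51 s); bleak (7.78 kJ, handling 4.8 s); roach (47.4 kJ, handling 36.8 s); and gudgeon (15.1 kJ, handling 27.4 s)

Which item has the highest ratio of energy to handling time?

bleak

In descending order of E/h:
bleak: 7.78/4.8 = 1.62 kJ/s
roach: 47.4/36.8 = 1.29 kJ/s
sticklebacks: 5.84/6.51 = 0.897 kJ/s
gudgeon: 15.1/27.4 = 0.551 kJ/s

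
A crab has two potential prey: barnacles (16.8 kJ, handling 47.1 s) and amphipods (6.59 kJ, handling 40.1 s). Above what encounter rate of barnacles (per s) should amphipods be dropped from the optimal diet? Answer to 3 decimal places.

0.018 per s

At the threshold, the rate on barnacles alone equals the profitability of amphipods: λ·16.8/(1 + λ·47.1) = 6.59/40.1 = 0.1643.
Rearranging, λ(16.8 − 0.1643×47.1) = 0.1643, so λ = 0.1643/9.06 = 0.01814 per s.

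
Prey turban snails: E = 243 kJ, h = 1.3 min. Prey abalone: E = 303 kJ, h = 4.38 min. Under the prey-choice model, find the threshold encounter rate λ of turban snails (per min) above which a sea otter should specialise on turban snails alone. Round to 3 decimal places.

The zero-one rule: include abalone iff E₂/h₂ > λE₁/(1+λh₁). Equality gives the switch point.
λE₁h₂ = E₂ + λE₂h₁ ⇒ λ = E₂/(E₁h₂ − E₂h₁) = 303/(1064 − 393.9) = 0.4519 per min.

0.452 per min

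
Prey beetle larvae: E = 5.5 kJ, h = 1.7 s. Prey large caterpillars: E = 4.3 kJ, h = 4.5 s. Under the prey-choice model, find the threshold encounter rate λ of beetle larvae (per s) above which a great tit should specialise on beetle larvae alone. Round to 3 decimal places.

0.247 per s

The zero-one rule: include large caterpillars iff E₂/h₂ > λE₁/(1+λh₁). Equality gives the switch point.
λE₁h₂ = E₂ + λE₂h₁ ⇒ λ = E₂/(E₁h₂ − E₂h₁) = 4.3/(24.75 − 7.31) = 0.2466 per s.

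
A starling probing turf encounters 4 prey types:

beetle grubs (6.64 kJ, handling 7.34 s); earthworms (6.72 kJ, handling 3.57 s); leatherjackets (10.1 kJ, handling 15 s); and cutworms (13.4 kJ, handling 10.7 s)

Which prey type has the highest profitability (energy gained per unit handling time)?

Profitability E/h (kJ/s): beetle grubs = 6.64/7.34 = 0.905, earthworms = 6.72/3.57 = 1.88, leatherjackets = 10.1/15 = 0.673, cutworms = 13.4/10.7 = 1.25.
Ranked: earthworms > cutworms > beetle grubs > leatherjackets.

earthworms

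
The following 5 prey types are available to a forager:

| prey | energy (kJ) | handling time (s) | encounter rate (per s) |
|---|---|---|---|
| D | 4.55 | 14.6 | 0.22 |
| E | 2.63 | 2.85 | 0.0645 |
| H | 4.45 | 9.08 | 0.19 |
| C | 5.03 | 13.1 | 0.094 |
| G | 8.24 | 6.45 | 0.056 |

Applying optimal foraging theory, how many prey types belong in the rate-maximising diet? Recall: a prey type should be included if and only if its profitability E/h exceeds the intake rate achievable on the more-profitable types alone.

E/h in descending order: G 1.28, E 0.923, H 0.49, C 0.384, D 0.312 kJ/s. The optimal diet is the largest prefix of this list for which every included type satisfies E_i/h_i > R on the types above it.
Rate on top 1: 0.339. E: 0.923 > 0.339 → include.
Rate on top 2: 0.4085. H: 0.49 > 0.4085 → include.
Rate on top 3: 0.4515. C: 0.384 < 0.4515 → exclude; stop.
Optimal diet: G, E, H — 3 of 5 types.

3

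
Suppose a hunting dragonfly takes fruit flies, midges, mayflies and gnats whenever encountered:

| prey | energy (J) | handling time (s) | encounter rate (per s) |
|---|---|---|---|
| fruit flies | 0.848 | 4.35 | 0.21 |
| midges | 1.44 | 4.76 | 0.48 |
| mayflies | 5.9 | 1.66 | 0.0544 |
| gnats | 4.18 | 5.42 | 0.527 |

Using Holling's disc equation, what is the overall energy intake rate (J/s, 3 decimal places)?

R = (0.21×0.848 + 0.48×1.44 + 0.0544×5.9 + 0.527×4.18) / (1 + 0.21×4.35 + 0.48×4.76 + 0.0544×1.66 + 0.527×5.42) = 3.393/7.145 = 0.4749 J/s.

0.475 J/s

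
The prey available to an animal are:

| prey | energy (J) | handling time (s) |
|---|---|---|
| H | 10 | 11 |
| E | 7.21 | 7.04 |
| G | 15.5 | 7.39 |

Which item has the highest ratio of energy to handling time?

G

In descending order of E/h:
G: 15.5/7.39 = 2.1 J/s
E: 7.21/7.04 = 1.02 J/s
H: 10/11 = 0.909 J/s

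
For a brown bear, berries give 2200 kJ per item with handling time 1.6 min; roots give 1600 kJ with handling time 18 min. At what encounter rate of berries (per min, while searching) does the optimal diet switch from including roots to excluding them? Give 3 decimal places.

0.043 per min

The zero-one rule: include roots iff E₂/h₂ > λE₁/(1+λh₁). Equality gives the switch point.
λE₁h₂ = E₂ + λE₂h₁ ⇒ λ = E₂/(E₁h₂ − E₂h₁) = 1600/(3.96e+04 − 2560) = 0.0432 per min.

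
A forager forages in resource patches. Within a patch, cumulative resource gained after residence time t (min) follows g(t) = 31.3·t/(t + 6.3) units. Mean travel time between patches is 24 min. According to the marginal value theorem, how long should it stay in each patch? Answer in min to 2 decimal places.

12.30 min

Optimal t* satisfies g'(t*) = g(t*)/(T + t*).
g'(t) = 31.3·6.3/(t + 6.3)². Setting 31.3·6.3/(t+6.3)² = 31.3t/[(t+6.3)(24+t)] gives 6.3(24+t) = t(t+6.3), so t² = 6.3×24 = 151.2.
t* = √151.2 = 12.3 min.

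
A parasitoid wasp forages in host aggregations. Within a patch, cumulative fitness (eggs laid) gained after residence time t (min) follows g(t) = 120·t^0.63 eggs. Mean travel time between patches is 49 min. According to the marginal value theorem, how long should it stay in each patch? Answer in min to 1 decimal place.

By the marginal value theorem, leave when the instantaneous gain rate g'(t) equals the habitat-wide average g(t)/(T + t).
g'(t) = 0.63·120·t^-0.37. Setting 0.63·120·t^-0.37 = 120·t^0.63/(49+t) gives 0.63(49+t) = t, so 0.37·t = 0.63×49.
t* = 0.63×49/0.37 = 83.43 min.

83.4 min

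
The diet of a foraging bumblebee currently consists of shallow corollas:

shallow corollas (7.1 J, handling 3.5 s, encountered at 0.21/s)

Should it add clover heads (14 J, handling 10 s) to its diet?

Yes

Intake rate on the current diet: R = (0.21×7.1) / (1 + 0.21×3.5) = 1.491/1.735 = 0.8594 J/s.
Profitability of clover heads: 14/10 = 1.4 J/s.
1.4 > 0.8594, so adding clover heads raises the average — include it.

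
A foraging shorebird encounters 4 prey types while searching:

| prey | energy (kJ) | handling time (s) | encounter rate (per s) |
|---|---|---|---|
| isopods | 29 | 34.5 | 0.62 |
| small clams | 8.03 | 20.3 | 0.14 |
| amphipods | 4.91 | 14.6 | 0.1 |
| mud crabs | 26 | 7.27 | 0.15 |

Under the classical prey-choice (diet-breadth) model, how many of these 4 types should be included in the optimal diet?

1

Profitabilities (E/h, kJ/s): mud crabs 3.58, isopods 0.841, small clams 0.396, amphipods 0.336. Add prey in this order while the next type's profitability exceeds the intake rate on those already taken.
Rate on top 1: 1.866. isopods: 0.841 < 1.866 → exclude; stop.
Optimal diet: mud crabs — 1 of 4 types.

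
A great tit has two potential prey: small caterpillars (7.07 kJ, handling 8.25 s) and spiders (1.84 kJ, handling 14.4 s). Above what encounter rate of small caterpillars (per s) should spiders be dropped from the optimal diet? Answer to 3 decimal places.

Drop spiders once their profitability E₂/h₂ falls below the rate achievable on small caterpillars alone: E₂/h₂ = λE₁/(1 + λh₁).
Solve for λ: λE₁h₂ = E₂(1 + λh₁) → λ(E₁h₂ − E₂h₁) = E₂ → λ = E₂/(E₁h₂ − E₂h₁).
λ = 1.84/(7.07×14.4 − 1.84×8.25) = 1.84/86.63 = 0.02124 per s.

0.021 per s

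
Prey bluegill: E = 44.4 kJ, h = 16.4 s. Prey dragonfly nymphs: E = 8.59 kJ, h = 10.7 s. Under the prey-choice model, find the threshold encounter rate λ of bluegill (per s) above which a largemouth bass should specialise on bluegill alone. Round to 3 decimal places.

0.026 per s

The zero-one rule: include dragonfly nymphs iff E₂/h₂ > λE₁/(1+λh₁). Equality gives the switch point.
λE₁h₂ = E₂ + λE₂h₁ ⇒ λ = E₂/(E₁h₂ − E₂h₁) = 8.59/(475.1 − 140.9) = 0.0257 per s.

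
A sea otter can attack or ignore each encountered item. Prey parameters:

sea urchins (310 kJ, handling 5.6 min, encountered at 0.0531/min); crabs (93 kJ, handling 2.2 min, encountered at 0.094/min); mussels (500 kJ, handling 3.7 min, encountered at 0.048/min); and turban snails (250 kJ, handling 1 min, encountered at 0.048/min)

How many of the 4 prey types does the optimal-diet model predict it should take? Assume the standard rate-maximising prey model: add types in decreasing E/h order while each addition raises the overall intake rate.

4

E/h in descending order: turban snails 250, mussels 135, sea urchins 55.4, crabs 42.3 kJ/min. The optimal diet is the largest prefix of this list for which every included type satisfies E_i/h_i > R on the types above it.
Rate on top 1: 11.45. mussels: 135 > 11.45 → include.
Rate on top 2: 29.37. sea urchins: 55.4 > 29.37 → include.
Rate on top 3: 34.45. crabs: 42.3 > 34.45 → include.
Optimal diet: turban snails, mussels, sea urchins, crabs — 4 of 4 types.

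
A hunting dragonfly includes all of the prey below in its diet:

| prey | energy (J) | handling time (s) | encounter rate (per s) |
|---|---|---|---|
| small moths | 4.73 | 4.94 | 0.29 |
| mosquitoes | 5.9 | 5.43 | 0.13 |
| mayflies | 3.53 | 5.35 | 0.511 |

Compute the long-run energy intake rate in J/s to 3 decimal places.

0.671 J/s

R = (0.29×4.73 + 0.13×5.9 + 0.511×3.53) / (1 + 0.29×4.94 + 0.13×5.43 + 0.511×5.35) = 3.943/5.872 = 0.6714 J/s.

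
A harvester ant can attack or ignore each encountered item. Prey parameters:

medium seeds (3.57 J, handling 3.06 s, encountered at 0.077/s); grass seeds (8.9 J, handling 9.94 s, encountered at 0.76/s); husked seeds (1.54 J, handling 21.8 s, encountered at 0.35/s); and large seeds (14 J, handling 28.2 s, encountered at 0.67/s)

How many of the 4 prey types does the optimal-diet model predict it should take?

2

Profitabilities (E/h, J/s): medium seeds 1.17, grass seeds 0.895, large seeds 0.496, husked seeds 0.0706. Add prey in this order while the next type's profitability exceeds the intake rate on those already taken.
Rate on top 1: 0.2225. grass seeds: 0.895 > 0.2225 → include.
Rate on top 2: 0.8008. large seeds: 0.496 < 0.8008 → exclude; stop.
Optimal diet: medium seeds, grass seeds — 2 of 4 types.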